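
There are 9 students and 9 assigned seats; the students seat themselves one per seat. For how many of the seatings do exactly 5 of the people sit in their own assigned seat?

1134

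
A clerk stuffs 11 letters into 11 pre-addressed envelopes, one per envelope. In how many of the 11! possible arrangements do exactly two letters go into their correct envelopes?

7342280

Pick the 2 fixed positions: C(11,2) = 55 ways.
The other 9 form a derangement: !9 = 133496.
Total: 55 × 133496 = 7342280.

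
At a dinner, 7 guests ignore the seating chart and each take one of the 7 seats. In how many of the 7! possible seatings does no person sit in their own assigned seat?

By inclusion-exclusion, !7 = Σ (-1)^k · 7!/k! for k=0..7
= 7! - 7!/1! + 7!/2! - 7!/3! + 7!/4! - 7!/5! + 7!/6! - 7!/7!
= 5040 - 5040 + 2520 - 840 + 210 - 42 + 7 - 1
= 1854

1854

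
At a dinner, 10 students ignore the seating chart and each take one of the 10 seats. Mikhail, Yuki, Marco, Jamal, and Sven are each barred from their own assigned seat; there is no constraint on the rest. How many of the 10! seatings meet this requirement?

Inclusion-exclusion on the 5 forbidden self-matches:
Σ_{j=0}^{5} (-1)^j C(5,j)(10-j)!
= C(5,0)·10! - C(5,1)·9! + C(5,2)·8! - C(5,3)·7! + C(5,4)·6! - C(5,5)·5!
= 3628800 - 1814400 + 403200 - 50400 + 3600 - 120
= 2170680

2170680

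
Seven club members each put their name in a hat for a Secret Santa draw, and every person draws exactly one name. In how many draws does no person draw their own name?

The number of derangements of 7 is !7 = Σ_{k=0}^{7} (-1)^k·7!/k!
= 7! - 7!/1! + 7!/2! - 7!/3! + 7!/4! - 7!/5! + 7!/6! - 7!/7!
= 5040 - 5040 + 2520 - 840 + 210 - 42 + 7 - 1
= 1854

1854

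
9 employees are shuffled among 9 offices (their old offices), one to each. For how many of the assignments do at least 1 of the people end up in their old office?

229384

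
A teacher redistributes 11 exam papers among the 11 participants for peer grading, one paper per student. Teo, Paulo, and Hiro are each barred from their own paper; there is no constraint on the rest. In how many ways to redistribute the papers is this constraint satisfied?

30078720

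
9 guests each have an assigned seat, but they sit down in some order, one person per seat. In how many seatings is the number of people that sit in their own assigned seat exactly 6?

168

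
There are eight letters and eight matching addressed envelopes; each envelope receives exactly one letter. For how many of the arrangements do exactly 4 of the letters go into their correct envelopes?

630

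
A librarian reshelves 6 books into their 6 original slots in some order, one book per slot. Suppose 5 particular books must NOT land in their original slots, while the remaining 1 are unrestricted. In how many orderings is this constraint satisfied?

Let A_j be the event that the j-th constrained one is fixed. By inclusion-exclusion over the 5 events:
Σ_{j=0}^{5} (-1)^j C(5,j)(6-j)!
= C(5,0)·6! - C(5,1)·5! + C(5,2)·4! - C(5,3)·3! + C(5,4)·2! - C(5,5)·1!
= 720 - 600 + 240 - 60 + 10 - 1
= 309

309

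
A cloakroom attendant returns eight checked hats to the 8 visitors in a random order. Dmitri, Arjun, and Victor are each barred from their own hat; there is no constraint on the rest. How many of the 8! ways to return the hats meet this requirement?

Let A_j be the event that the j-th constrained one is fixed. By inclusion-exclusion over the 3 events:
Σ_{j=0}^{3} (-1)^j C(3,j)(8-j)!
= C(3,0)·8! - C(3,1)·7! + C(3,2)·6! - C(3,3)·5!
= 40320 - 15120 + 2160 - 120
= 27240

27240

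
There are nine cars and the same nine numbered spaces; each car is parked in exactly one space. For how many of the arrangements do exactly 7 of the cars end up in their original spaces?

36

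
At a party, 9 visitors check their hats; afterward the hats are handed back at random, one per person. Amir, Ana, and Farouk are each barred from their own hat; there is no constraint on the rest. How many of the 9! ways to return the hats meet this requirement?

Inclusion-exclusion on the 3 forbidden self-matches:
Σ_{j=0}^{3} (-1)^j C(3,j)(9-j)!
= C(3,0)·9! - C(3,1)·8! + C(3,2)·7! - C(3,3)·6!
= 362880 - 120960 + 15120 - 720
= 256320

256320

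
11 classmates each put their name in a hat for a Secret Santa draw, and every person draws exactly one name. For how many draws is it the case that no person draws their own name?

14684570

!11 is the nearest integer to 11!/e.
11! = 39916800, and 39916800/e ≈ 14684570.08, so !11 = 14684570.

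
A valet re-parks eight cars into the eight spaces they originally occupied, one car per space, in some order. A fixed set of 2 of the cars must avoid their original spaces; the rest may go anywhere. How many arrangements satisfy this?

Inclusion-exclusion on the 2 forbidden self-matches:
Σ_{j=0}^{2} (-1)^j C(2,j)(8-j)!
= C(2,0)·8! - C(2,1)·7! + C(2,2)·6!
= 40320 - 10080 + 720
= 30960

30960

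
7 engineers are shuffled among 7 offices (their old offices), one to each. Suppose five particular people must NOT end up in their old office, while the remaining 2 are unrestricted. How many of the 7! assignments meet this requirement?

2428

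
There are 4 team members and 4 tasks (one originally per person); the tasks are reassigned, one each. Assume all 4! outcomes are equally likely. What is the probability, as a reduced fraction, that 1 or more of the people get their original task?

5/8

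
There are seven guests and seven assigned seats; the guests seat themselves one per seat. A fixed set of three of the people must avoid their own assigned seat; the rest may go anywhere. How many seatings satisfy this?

Inclusion-exclusion on the 3 forbidden self-matches:
Σ_{j=0}^{3} (-1)^j C(3,j)(7-j)!
= C(3,0)·7! - C(3,1)·6! + C(3,2)·5! - C(3,3)·4!
= 5040 - 2160 + 360 - 24
= 3216

3216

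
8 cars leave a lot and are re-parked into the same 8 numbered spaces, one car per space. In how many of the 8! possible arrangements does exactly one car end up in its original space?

Choose which one of the 8 is fixed: C(8,1) = 8.
The remaining 7 must be deranged: !7 = 1854.
Total: 8 × 1854 = 14832.

14832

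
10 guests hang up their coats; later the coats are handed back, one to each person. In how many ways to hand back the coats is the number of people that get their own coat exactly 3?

222480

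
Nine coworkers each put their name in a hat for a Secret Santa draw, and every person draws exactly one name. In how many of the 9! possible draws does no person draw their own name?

133496

The number of derangements of 9 is !9 = Σ_{k=0}^{9} (-1)^k·9!/k!
= 9! - 9!/1! + 9!/2! - 9!/3! + 9!/4! - 9!/5! + 9!/6! - 9!/7! + 9!/8! - 9!/9!
= 362880 - 362880 + 181440 - 60480 + 15120 - 3024 + 504 - 72 + 9 - 1
= 133496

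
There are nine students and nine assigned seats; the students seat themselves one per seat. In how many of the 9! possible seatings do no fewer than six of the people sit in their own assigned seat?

205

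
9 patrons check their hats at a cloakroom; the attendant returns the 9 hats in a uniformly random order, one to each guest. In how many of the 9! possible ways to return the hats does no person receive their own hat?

133496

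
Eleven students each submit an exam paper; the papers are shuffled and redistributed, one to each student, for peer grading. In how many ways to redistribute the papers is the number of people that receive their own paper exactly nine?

55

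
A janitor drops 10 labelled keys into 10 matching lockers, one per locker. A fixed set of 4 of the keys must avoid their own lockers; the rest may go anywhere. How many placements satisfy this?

2399760

Let A_j be the event that the j-th constrained one is fixed. By inclusion-exclusion over the 4 events:
Σ_{j=0}^{4} (-1)^j C(4,j)(10-j)!
= C(4,0)·10! - C(4,1)·9! + C(4,2)·8! - C(4,3)·7! + C(4,4)·6!
= 3628800 - 1451520 + 241920 - 20160 + 720
= 2399760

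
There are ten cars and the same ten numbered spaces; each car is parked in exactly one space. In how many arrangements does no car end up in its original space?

1334961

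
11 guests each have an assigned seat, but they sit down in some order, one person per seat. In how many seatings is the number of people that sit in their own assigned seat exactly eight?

Pick the 8 fixed positions: C(11,8) = 165 ways.
The other 3 form a derangement: !3 = 2.
Total: 165 × 2 = 330.

330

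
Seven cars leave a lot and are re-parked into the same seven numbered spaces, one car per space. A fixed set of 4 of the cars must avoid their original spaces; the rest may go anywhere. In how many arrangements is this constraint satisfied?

2790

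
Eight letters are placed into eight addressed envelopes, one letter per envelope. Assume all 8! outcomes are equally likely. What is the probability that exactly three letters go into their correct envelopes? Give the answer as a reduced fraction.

11/180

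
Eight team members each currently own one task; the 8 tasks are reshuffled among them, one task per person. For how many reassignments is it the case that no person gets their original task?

14833

Use !n = n·!(n-1) + (-1)^n.
!8 = 8·1854 + 1 = 14833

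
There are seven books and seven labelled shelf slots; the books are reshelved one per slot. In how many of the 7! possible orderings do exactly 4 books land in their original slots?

70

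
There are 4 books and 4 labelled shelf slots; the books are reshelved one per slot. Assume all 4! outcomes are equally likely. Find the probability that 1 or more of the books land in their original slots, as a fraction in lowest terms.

5/8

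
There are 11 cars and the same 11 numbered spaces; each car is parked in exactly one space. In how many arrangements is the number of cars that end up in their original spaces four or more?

Sum C(11,i)·!(11-i) for i = 4..11:
  i=4: C(11,4)·!7 = 330·1854 = 611820
  i=5: C(11,5)·!6 = 462·265 = 122430
  i=6: C(11,6)·!5 = 462·44 = 20328
  i=7: C(11,7)·!4 = 330·9 = 2970
  i=8: C(11,8)·!3 = 165·2 = 330
  i=9: C(11,9)·!2 = 55·1 = 55
  i=10: C(11,10)·!1 = 11·0 = 0
  i=11: C(11,11)·!0 = 1·1 = 1
Total = 757934.

757934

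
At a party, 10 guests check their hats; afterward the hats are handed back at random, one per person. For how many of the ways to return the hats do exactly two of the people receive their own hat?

667485

Choose which 2 of the 10 are fixed: C(10,2) = 45.
The other 8 form a derangement: !8 = 14833.
Total: 45 × 14833 = 667485.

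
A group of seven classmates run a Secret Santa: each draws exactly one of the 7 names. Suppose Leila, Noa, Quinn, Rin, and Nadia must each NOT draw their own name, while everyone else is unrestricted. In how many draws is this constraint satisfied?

2428

Inclusion-exclusion on the 5 forbidden self-matches:
Σ_{j=0}^{5} (-1)^j C(5,j)(7-j)!
= C(5,0)·7! - C(5,1)·6! + C(5,2)·5! - C(5,3)·4! + C(5,4)·3! - C(5,5)·2!
= 5040 - 3600 + 1200 - 240 + 30 - 2
= 2428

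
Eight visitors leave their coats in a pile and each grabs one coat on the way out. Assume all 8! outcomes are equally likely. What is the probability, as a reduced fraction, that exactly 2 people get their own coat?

Favorable outcomes: C(8,2)·!6 = 28·265 = 7420.
Total outcomes: 8! = 40320.
Probability = 7420/40320 = 53/288.

53/288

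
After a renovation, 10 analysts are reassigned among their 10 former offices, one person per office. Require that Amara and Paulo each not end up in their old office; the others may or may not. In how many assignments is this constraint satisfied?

2943360

Let A_j be the event that the j-th constrained one is fixed. By inclusion-exclusion over the 2 events:
Σ_{j=0}^{2} (-1)^j C(2,j)(10-j)!
= C(2,0)·10! - C(2,1)·9! + C(2,2)·8!
= 3628800 - 725760 + 40320
= 2943360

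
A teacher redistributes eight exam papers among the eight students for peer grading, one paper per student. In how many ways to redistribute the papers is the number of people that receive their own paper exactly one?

Pick the single fixed position: C(8,1) = 8 ways.
The remaining 7 must be deranged: !7 = 1854.
Total: 8 × 1854 = 14832.

14832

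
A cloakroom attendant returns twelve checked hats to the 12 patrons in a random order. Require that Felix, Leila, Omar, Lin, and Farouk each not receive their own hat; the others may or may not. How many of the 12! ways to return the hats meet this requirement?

Let A_j be the event that the j-th constrained one is fixed. By inclusion-exclusion over the 5 events:
Σ_{j=0}^{5} (-1)^j C(5,j)(12-j)!
= C(5,0)·12! - C(5,1)·11! + C(5,2)·10! - C(5,3)·9! + C(5,4)·8! - C(5,5)·7!
= 479001600 - 199584000 + 36288000 - 3628800 + 201600 - 5040
= 312273360

312273360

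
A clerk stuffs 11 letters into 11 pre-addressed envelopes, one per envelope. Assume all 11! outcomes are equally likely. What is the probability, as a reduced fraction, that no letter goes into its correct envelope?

1468457/3991680

Favorable outcomes: !11 = 14684570.
Total outcomes: 11! = 39916800.
Probability = 14684570/39916800 = 1468457/3991680.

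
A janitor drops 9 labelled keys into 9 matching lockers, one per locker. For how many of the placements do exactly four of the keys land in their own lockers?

5544

Pick the 4 fixed positions: C(9,4) = 126 ways.
The remaining 5 must be deranged: !5 = 44.
Total: 126 × 44 = 5544.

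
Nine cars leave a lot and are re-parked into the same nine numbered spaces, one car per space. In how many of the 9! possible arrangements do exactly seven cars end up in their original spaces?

36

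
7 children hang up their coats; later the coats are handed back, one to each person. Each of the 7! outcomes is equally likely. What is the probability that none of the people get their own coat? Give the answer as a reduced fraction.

Favorable outcomes: !7 = 1854.
Total outcomes: 7! = 5040.
Probability = 1854/5040 = 103/280.

103/280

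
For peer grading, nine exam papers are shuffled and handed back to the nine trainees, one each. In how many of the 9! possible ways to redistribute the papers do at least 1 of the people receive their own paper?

229384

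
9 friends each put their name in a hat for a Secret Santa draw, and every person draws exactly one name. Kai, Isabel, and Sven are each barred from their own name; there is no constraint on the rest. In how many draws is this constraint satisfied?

Let A_j be the event that the j-th constrained one is fixed. By inclusion-exclusion over the 3 events:
Σ_{j=0}^{3} (-1)^j C(3,j)(9-j)!
= C(3,0)·9! - C(3,1)·8! + C(3,2)·7! - C(3,3)·6!
= 362880 - 120960 + 15120 - 720
= 256320

256320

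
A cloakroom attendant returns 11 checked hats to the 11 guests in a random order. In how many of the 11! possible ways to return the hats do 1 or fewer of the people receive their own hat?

# with exactly i fixed is C(11,i)·!(11-i); sum over i=0..1:
  i=0: C(11,0)·!11 = 1·14684570 = 14684570
  i=1: C(11,1)·!10 = 11·1334961 = 14684571
Total = 29369141.

29369141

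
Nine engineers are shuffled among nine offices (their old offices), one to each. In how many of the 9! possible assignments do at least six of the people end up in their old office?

Sum C(9,i)·!(9-i) for i = 6..9:
  i=6: C(9,6)·!3 = 84·2 = 168
  i=7: C(9,7)·!2 = 36·1 = 36
  i=8: C(9,8)·!1 = 9·0 = 0
  i=9: C(9,9)·!0 = 1·1 = 1
Total = 205.

205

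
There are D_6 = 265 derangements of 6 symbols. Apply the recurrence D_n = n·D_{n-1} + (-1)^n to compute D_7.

D_7 = 7·265 - 1 = 1854.

1854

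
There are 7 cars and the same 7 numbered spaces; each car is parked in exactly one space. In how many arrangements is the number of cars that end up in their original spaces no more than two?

4633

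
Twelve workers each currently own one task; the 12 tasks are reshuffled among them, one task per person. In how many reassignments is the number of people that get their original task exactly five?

Pick the 5 fixed positions: C(12,5) = 792 ways.
The other 7 form a derangement: !7 = 1854.
Total: 792 × 1854 = 1468368.

1468368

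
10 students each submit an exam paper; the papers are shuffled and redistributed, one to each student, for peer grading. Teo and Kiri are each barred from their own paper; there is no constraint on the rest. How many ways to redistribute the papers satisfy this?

2943360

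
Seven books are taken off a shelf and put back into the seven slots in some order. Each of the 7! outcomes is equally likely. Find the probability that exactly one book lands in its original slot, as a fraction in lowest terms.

Favorable outcomes: C(7,1)·!6 = 7·265 = 1855.
Total outcomes: 7! = 5040.
Probability = 1855/5040 = 53/144.

53/144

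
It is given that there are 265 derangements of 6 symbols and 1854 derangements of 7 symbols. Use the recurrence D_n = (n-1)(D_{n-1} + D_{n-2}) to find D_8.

14833

D_8 = (8-1)·(D_7 + D_6) = 7·(1854 + 265) = 7·2119 = 14833.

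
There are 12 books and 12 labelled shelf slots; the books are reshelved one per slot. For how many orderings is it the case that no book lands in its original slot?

!12 is the nearest integer to 12!/e.
12! = 479001600, and 479001600/e ≈ 176214840.93, so !12 = 176214841.

176214841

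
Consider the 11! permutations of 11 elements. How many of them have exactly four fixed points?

611820

Choose which 4 of the 11 are fixed: C(11,4) = 330.
The other 7 form a derangement: !7 = 1854.
Total: 330 × 1854 = 611820.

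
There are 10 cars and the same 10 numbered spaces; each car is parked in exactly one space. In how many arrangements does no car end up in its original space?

1334961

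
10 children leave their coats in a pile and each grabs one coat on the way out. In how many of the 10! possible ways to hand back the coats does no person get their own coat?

1334961

!10 = 10! · Σ_{k=0}^{10} (-1)^k/k!
= 10! - 10!/1! + 10!/2! - 10!/3! + 10!/4! - 10!/5! + 10!/6! - 10!/7! + 10!/8! - 10!/9! + 10!/10!
= 3628800 - 3628800 + 1814400 - 604800 + 151200 - 30240 + 5040 - 720 + 90 - 10 + 1
= 1334961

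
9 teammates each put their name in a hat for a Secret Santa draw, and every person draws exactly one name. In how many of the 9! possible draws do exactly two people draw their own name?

Choose which 2 of the 9 are fixed: C(9,2) = 36.
The remaining 7 must be deranged: !7 = 1854.
Total: 36 × 1854 = 66744.

66744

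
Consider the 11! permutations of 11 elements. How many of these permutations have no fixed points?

14684570

The number of derangements of 11 is !11 = Σ_{k=0}^{11} (-1)^k·11!/k!
= 11! - 11!/1! + 11!/2! - 11!/3! + 11!/4! - 11!/5! + 11!/6! - 11!/7! + 11!/8! - 11!/9! + 11!/10! - 11!/11!
= 39916800 - 39916800 + 19958400 - 6652800 + 1663200 - 332640 + 55440 - 7920 + 990 - 110 + 11 - 1
= 14684570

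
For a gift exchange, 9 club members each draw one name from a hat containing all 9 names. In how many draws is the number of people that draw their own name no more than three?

355997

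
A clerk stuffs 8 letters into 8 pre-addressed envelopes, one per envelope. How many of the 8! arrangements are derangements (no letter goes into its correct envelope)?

The subfactorial !8 = [8!/e] (nearest integer).
8! = 40320, and 40320/e ≈ 14832.90, so !8 = 14833.

14833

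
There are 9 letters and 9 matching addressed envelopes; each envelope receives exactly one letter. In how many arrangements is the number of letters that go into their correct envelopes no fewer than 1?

229384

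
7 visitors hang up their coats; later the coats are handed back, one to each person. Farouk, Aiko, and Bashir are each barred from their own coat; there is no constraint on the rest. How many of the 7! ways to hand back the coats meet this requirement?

3216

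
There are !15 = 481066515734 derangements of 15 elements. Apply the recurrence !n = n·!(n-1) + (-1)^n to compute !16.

7697064251745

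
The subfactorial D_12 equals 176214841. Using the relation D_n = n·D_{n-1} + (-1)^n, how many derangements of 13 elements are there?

2290792932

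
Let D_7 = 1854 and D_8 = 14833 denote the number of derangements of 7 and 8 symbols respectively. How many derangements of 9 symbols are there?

D_9 = (9-1)·(D_8 + D_7) = 8·(14833 + 1854) = 8·16687 = 133496.

133496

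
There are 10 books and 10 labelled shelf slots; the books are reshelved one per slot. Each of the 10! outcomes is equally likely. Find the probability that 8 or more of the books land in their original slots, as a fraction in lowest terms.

23/1814400

Favorable outcomes: Σ_{i≥8} C(10,i)·!(10-i) = 45·1 + 10·0 + 1·1 = 46.
Total outcomes: 10! = 3628800.
Probability = 46/3628800 = 23/1814400.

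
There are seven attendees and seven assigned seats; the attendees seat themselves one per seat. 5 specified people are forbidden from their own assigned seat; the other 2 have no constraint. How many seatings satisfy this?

Let A_j be the event that the j-th constrained one is fixed. By inclusion-exclusion over the 5 events:
Σ_{j=0}^{5} (-1)^j C(5,j)(7-j)!
= C(5,0)·7! - C(5,1)·6! + C(5,2)·5! - C(5,3)·4! + C(5,4)·3! - C(5,5)·2!
= 5040 - 3600 + 1200 - 240 + 30 - 2
= 2428

2428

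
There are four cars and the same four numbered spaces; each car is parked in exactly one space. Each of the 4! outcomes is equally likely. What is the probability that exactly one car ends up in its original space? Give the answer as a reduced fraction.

Favorable outcomes: C(4,1)·!3 = 4·2 = 8.
Total outcomes: 4! = 24.
Probability = 8/24 = 1/3.

1/3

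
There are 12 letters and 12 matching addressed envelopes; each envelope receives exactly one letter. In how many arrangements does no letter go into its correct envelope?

176214841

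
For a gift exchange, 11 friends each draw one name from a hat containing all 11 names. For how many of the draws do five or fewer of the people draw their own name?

Sum C(11,i)·!(11-i) for i = 0..5:
  i=0: C(11,0)·!11 = 1·14684570 = 14684570
  i=1: C(11,1)·!10 = 11·1334961 = 14684571
  i=2: C(11,2)·!9 = 55·133496 = 7342280
  i=3: C(11,3)·!8 = 165·14833 = 2447445
  i=4: C(11,4)·!7 = 330·1854 = 611820
  i=5: C(11,5)·!6 = 462·265 = 122430
Total = 39893116.

39893116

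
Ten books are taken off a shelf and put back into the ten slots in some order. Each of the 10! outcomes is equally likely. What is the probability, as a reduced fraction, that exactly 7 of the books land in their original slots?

Favorable outcomes: C(10,7)·!3 = 120·2 = 240.
Total outcomes: 10! = 3628800.
Probability = 240/3628800 = 1/15120.

1/15120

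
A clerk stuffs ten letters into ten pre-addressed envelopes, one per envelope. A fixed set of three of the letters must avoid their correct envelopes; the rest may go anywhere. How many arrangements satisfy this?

Inclusion-exclusion on the 3 forbidden self-matches:
Σ_{j=0}^{3} (-1)^j C(3,j)(10-j)!
= C(3,0)·10! - C(3,1)·9! + C(3,2)·8! - C(3,3)·7!
= 3628800 - 1088640 + 120960 - 5040
= 2656080

2656080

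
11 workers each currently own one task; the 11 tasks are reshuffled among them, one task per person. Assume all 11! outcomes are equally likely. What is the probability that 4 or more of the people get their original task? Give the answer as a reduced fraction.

Favorable outcomes: Σ_{i≥4} C(11,i)·!(11-i) = 330·1854 + 462·265 + 462·44 + 330·9 + 165·2 + 55·1 + 11·0 + 1·1 = 757934.
Total outcomes: 11! = 39916800.
Probability = 757934/39916800 = 378967/19958400.

378967/19958400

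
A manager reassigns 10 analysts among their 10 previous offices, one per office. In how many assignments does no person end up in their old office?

The subfactorial !10 = [10!/e] (nearest integer).
10! = 3628800, and 3628800/e ≈ 1334960.92, so !10 = 1334961.

1334961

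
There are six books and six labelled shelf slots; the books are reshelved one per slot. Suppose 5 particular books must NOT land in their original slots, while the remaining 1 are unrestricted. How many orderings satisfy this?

Inclusion-exclusion on the 5 forbidden self-matches:
Σ_{j=0}^{5} (-1)^j C(5,j)(6-j)!
= C(5,0)·6! - C(5,1)·5! + C(5,2)·4! - C(5,3)·3! + C(5,4)·2! - C(5,5)·1!
= 720 - 600 + 240 - 60 + 10 - 1
= 309

309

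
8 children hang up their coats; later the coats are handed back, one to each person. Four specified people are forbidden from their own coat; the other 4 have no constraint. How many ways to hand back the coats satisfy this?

24024

Inclusion-exclusion on the 4 forbidden self-matches:
Σ_{j=0}^{4} (-1)^j C(4,j)(8-j)!
= C(4,0)·8! - C(4,1)·7! + C(4,2)·6! - C(4,3)·5! + C(4,4)·4!
= 40320 - 20160 + 4320 - 480 + 24
= 24024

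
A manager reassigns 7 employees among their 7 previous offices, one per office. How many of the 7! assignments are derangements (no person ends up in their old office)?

!7 is the nearest integer to 7!/e.
7! = 5040, and 5040/e ≈ 1854.11, so !7 = 1854.

1854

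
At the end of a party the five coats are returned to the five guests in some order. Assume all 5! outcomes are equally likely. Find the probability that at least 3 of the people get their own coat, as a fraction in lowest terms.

Favorable outcomes: Σ_{i≥3} C(5,i)·!(5-i) = 10·1 + 5·0 + 1·1 = 11.
Total outcomes: 5! = 120.
Probability = 11/120 = 11/120.

11/120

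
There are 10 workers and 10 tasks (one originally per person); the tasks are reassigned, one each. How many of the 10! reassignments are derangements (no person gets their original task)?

By inclusion-exclusion, !10 = Σ (-1)^k · 10!/k! for k=0..10
= 10! - 10!/1! + 10!/2! - 10!/3! + 10!/4! - 10!/5! + 10!/6! - 10!/7! + 10!/8! - 10!/9! + 10!/10!
= 3628800 - 3628800 + 1814400 - 604800 + 151200 - 30240 + 5040 - 720 + 90 - 10 + 1
= 1334961

1334961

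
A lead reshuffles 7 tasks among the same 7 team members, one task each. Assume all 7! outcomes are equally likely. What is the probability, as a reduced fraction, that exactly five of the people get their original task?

1/240

Favorable outcomes: C(7,5)·!2 = 21·1 = 21.
Total outcomes: 7! = 5040.
Probability = 21/5040 = 1/240.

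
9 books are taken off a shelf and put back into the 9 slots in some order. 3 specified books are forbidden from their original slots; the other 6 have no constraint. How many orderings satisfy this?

256320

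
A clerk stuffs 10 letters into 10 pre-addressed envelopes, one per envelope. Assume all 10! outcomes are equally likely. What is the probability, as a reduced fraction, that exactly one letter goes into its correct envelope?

Favorable outcomes: C(10,1)·!9 = 10·133496 = 1334960.
Total outcomes: 10! = 3628800.
Probability = 1334960/3628800 = 16687/45360.

16687/45360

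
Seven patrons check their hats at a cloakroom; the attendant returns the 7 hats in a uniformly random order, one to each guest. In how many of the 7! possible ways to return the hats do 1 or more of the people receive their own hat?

Sum C(7,i)·!(7-i) for i = 1..7:
  i=1: C(7,1)·!6 = 7·265 = 1855
  i=2: C(7,2)·!5 = 21·44 = 924
  i=3: C(7,3)·!4 = 35·9 = 315
  i=4: C(7,4)·!3 = 35·2 = 70
  i=5: C(7,5)·!2 = 21·1 = 21
  i=6: C(7,6)·!1 = 7·0 = 0
  i=7: C(7,7)·!0 = 1·1 = 1
Total = 3186.

3186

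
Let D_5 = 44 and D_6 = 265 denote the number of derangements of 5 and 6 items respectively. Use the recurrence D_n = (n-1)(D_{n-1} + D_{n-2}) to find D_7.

D_7 = (7-1)·(D_6 + D_5) = 6·(265 + 44) = 6·309 = 1854.

1854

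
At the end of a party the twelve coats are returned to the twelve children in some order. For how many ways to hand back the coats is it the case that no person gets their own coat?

176214841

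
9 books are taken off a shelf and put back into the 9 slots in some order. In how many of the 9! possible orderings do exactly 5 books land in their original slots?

1134

Choose which 5 of the 9 are fixed: C(9,5) = 126.
The other 4 form a derangement: !4 = 9.
Total: 126 × 9 = 1134.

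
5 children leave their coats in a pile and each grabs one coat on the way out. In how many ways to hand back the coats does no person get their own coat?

By inclusion-exclusion, !5 = Σ (-1)^k · 5!/k! for k=0..5
= 5! - 5!/1! + 5!/2! - 5!/3! + 5!/4! - 5!/5!
= 120 - 120 + 60 - 20 + 5 - 1
= 44

44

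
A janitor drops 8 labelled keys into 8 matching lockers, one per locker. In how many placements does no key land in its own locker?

14833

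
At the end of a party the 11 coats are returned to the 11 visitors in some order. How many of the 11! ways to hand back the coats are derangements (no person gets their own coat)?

By inclusion-exclusion, !11 = Σ (-1)^k · 11!/k! for k=0..11
= 11! - 11!/1! + 11!/2! - 11!/3! + 11!/4! - 11!/5! + 11!/6! - 11!/7! + 11!/8! - 11!/9! + 11!/10! - 11!/11!
= 39916800 - 39916800 + 19958400 - 6652800 + 1663200 - 332640 + 55440 - 7920 + 990 - 110 + 11 - 1
= 14684570

14684570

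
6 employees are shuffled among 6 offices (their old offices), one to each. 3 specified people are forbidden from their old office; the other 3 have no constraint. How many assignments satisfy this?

426

Let A_j be the event that the j-th constrained one is fixed. By inclusion-exclusion over the 3 events:
Σ_{j=0}^{3} (-1)^j C(3,j)(6-j)!
= C(3,0)·6! - C(3,1)·5! + C(3,2)·4! - C(3,3)·3!
= 720 - 360 + 72 - 6
= 426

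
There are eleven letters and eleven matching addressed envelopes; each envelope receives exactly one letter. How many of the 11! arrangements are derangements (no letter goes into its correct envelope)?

Recurrence: !11 = 10·(!10 + !9).
!11 = 10·(1334961 + 133496) = 10·1468457 = 14684570

14684570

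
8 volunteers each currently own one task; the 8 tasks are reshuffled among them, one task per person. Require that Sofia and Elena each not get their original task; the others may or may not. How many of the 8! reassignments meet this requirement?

30960

Inclusion-exclusion on the 2 forbidden self-matches:
Σ_{j=0}^{2} (-1)^j C(2,j)(8-j)!
= C(2,0)·8! - C(2,1)·7! + C(2,2)·6!
= 40320 - 10080 + 720
= 30960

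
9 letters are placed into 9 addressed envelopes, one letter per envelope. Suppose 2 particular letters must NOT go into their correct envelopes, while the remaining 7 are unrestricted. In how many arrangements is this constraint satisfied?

287280

Let A_j be the event that the j-th constrained one is fixed. By inclusion-exclusion over the 2 events:
Σ_{j=0}^{2} (-1)^j C(2,j)(9-j)!
= C(2,0)·9! - C(2,1)·8! + C(2,2)·7!
= 362880 - 80640 + 5040
= 287280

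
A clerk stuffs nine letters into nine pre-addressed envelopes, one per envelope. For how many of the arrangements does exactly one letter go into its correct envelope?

133497

Choose which one of the 9 is fixed: C(9,1) = 9.
The remaining 8 must be deranged: !8 = 14833.
Total: 9 × 14833 = 133497.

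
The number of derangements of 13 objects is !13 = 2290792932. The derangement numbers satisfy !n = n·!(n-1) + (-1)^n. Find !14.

32071101049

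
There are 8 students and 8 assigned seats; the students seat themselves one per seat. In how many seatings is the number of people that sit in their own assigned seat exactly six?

Choose which 6 of the 8 are fixed: C(8,6) = 28.
The remaining 2 must be deranged: !2 = 1.
Total: 28 × 1 = 28.

28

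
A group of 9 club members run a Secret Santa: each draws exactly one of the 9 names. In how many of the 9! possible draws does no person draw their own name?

Use !n = n·!(n-1) + (-1)^n.
!9 = 9·14833 - 1 = 133496

133496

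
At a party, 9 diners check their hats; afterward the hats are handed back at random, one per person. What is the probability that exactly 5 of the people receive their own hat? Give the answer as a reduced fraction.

1/320

Favorable outcomes: C(9,5)·!4 = 126·9 = 1134.
Total outcomes: 9! = 362880.
Probability = 1134/362880 = 1/320.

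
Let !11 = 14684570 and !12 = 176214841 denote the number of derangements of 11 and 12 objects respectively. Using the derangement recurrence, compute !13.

2290792932

!13 = (13-1)·(!12 + !11) = 12·(176214841 + 14684570) = 12·190899411 = 2290792932.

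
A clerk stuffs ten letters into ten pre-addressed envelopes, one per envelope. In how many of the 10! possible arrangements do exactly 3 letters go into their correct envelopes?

222480

Choose which 3 of the 10 are fixed: C(10,3) = 120.
The other 7 form a derangement: !7 = 1854.
Total: 120 × 1854 = 222480.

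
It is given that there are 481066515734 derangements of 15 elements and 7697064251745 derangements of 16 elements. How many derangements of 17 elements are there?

130850092279664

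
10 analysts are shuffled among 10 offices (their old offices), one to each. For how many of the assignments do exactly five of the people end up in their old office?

11088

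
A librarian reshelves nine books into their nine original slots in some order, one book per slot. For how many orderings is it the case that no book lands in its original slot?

!9 is the nearest integer to 9!/e.
9! = 362880, and 362880/e ≈ 133496.09, so !9 = 133496.

133496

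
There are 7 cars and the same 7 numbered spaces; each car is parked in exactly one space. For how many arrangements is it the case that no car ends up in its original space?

!7 is the nearest integer to 7!/e.
7! = 5040, and 5040/e ≈ 1854.11, so !7 = 1854.

1854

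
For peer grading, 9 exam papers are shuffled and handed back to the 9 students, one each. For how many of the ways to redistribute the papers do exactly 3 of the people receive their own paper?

22260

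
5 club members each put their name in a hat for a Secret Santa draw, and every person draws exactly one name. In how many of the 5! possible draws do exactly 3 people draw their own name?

10

Pick the 3 fixed positions: C(5,3) = 10 ways.
The remaining 2 must be deranged: !2 = 1.
Total: 10 × 1 = 10.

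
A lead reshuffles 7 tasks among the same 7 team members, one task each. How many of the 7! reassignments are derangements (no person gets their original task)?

1854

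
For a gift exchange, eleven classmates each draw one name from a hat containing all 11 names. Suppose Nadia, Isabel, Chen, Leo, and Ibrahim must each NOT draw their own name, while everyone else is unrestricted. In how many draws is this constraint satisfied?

Let A_j be the event that the j-th constrained one is fixed. By inclusion-exclusion over the 5 events:
Σ_{j=0}^{5} (-1)^j C(5,j)(11-j)!
= C(5,0)·11! - C(5,1)·10! + C(5,2)·9! - C(5,3)·8! + C(5,4)·7! - C(5,5)·6!
= 39916800 - 18144000 + 3628800 - 403200 + 25200 - 720
= 25022880

25022880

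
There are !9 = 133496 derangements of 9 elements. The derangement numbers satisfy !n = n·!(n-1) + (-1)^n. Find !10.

!10 = 10·133496 + 1 = 1334961.

1334961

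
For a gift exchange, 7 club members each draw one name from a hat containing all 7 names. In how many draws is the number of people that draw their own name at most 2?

4633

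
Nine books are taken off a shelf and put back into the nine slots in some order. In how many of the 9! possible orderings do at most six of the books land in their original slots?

362843

# with exactly i fixed is C(9,i)·!(9-i); sum over i=0..6:
  i=0: C(9,0)·!9 = 1·133496 = 133496
  i=1: C(9,1)·!8 = 9·14833 = 133497
  i=2: C(9,2)·!7 = 36·1854 = 66744
  i=3: C(9,3)·!6 = 84·265 = 22260
  i=4: C(9,4)·!5 = 126·44 = 5544
  i=5: C(9,5)·!4 = 126·9 = 1134
  i=6: C(9,6)·!3 = 84·2 = 168
Total = 362843.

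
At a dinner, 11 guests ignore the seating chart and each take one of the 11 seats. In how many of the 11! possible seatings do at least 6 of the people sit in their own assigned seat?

23684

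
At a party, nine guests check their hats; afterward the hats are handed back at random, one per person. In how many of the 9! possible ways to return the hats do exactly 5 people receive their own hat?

1134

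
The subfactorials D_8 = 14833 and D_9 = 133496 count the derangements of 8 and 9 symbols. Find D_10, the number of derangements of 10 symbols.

D_10 = (10-1)·(D_9 + D_8) = 9·(133496 + 14833) = 9·148329 = 1334961.

1334961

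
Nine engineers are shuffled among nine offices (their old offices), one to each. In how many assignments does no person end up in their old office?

133496

The number of derangements of 9 is !9 = Σ_{k=0}^{9} (-1)^k·9!/k!
= 9! - 9!/1! + 9!/2! - 9!/3! + 9!/4! - 9!/5! + 9!/6! - 9!/7! + 9!/8! - 9!/9!
= 362880 - 362880 + 181440 - 60480 + 15120 - 3024 + 504 - 72 + 9 - 1
= 133496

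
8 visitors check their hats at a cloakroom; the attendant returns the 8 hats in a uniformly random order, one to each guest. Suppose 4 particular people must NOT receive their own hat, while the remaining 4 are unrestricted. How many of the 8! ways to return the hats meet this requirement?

24024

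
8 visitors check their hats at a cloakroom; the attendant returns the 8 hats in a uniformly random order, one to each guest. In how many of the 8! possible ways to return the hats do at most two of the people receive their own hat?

# with exactly i fixed is C(8,i)·!(8-i); sum over i=0..2:
  i=0: C(8,0)·!8 = 1·14833 = 14833
  i=1: C(8,1)·!7 = 8·1854 = 14832
  i=2: C(8,2)·!6 = 28·265 = 7420
Total = 37085.

37085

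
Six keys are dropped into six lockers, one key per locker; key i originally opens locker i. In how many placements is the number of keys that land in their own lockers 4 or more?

Sum C(6,i)·!(6-i) for i = 4..6:
  i=4: C(6,4)·!2 = 15·1 = 15
  i=5: C(6,5)·!1 = 6·0 = 0
  i=6: C(6,6)·!0 = 1·1 = 1
Total = 16.

16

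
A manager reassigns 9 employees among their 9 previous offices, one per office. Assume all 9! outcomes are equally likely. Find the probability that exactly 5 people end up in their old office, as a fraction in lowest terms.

1/320

Favorable outcomes: C(9,5)·!4 = 126·9 = 1134.
Total outcomes: 9! = 362880.
Probability = 1134/362880 = 1/320.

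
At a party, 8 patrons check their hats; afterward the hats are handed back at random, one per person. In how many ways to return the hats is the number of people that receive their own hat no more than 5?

40291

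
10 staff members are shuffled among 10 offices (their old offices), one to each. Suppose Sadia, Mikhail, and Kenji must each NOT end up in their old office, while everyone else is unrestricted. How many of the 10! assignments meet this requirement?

2656080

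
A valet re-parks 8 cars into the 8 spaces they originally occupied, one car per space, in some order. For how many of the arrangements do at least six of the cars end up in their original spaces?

29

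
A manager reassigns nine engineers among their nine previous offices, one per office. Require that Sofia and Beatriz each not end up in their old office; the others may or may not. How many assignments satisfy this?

287280

Let A_j be the event that the j-th constrained one is fixed. By inclusion-exclusion over the 2 events:
Σ_{j=0}^{2} (-1)^j C(2,j)(9-j)!
= C(2,0)·9! - C(2,1)·8! + C(2,2)·7!
= 362880 - 80640 + 5040
= 287280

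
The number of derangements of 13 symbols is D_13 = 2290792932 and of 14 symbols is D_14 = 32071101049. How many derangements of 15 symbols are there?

481066515734

D_15 = (15-1)·(D_14 + D_13) = 14·(32071101049 + 2290792932) = 14·34361893981 = 481066515734.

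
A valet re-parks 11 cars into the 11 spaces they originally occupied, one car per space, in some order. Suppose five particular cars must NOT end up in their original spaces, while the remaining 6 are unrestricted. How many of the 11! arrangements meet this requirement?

25022880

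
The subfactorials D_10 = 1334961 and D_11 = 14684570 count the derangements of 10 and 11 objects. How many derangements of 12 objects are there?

D_12 = (12-1)·(D_11 + D_10) = 11·(14684570 + 1334961) = 11·16019531 = 176214841.

176214841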